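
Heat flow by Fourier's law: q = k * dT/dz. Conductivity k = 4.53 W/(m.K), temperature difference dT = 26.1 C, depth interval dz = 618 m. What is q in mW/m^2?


q = k * dT / dz * 1000
= 4.53 * 26.1 / 618 * 1000
= 0.191316 * 1000
= 191.3155 mW/m^2

191.3155


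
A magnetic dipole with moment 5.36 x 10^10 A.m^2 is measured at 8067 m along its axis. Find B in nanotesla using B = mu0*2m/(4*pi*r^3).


m = 5.36 x 10^10 = 53600000000 A.m^2
2m = 107200000000 A.m^2
r^3 = 8067^3 = 524972036763
B = (4pi*10^-7) * 107200000000 / (4*pi * 524972036763) * 1e9
= 134711.492986 / 6596993176138.85 * 1e9
= 20.4201 nT

20.4201


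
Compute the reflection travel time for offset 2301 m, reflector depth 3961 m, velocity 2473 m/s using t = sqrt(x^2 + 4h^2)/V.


x^2 + 4h^2 = 2301^2 + 4*3961^2 = 5294601 + 62758084 = 68052685
sqrt(68052685) = 8249.4051
t = 8249.4051 / 2473 = 3.3358 s

3.3358


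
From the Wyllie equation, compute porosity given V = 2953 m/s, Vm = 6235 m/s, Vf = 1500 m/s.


1/V - 1/Vm = 1/2953 - 1/6235 = 0.00017825
1/Vf - 1/Vm = 1/1500 - 1/6235 = 0.00050628
phi = 0.00017825 / 0.00050628 = 0.3521

0.3521


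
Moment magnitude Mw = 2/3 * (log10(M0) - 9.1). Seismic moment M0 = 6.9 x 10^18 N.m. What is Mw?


log10(M0) = log10(6.9 x 10^18) = 18.8388
Mw = 2/3 * (18.8388 - 9.1)
= 2/3 * 9.7388
= 6.49

6.49


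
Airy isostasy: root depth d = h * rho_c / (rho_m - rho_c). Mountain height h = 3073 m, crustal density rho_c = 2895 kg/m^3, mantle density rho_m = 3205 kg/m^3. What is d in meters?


rho_m - rho_c = 3205 - 2895 = 310
d = 3073 * 2895 / 310
= 8896335 / 310
= 28697.85 m

28697.85


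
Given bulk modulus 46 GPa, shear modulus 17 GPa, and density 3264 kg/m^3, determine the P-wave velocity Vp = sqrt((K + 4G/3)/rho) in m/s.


First compute the effective modulus:
K + 4G/3 = 46e9 + 4*17e9/3 = 68666666666.67 Pa
Then divide by density:
68666666666.67 / 3264 = 21037581.6993 Pa/(kg/m^3)
Take the square root:
Vp = sqrt(21037581.6993) = 4586.67 m/s

4586.67


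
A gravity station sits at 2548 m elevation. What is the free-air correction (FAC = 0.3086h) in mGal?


FAC = 0.3086 * h
= 0.3086 * 2548
= 786.3128 mGal

786.3128


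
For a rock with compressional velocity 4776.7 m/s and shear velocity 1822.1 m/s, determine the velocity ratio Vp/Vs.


Vp/Vs = 4776.7 / 1822.1
= 2.6215

2.6215


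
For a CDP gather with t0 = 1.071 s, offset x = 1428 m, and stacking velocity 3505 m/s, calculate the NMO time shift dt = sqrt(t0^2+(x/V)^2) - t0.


x/Vnmo = 1428/3505 = 0.407418
(x/Vnmo)^2 = 0.165989
t0^2 = 1.147041
sqrt(1.147041 + 0.165989) = 1.145875
dt = 1.145875 - 1.071 = 0.074875

0.074875


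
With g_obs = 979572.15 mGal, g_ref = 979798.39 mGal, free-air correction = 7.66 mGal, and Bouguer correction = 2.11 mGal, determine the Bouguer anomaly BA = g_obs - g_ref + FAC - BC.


BA = g_obs - g_ref + FAC - BC
= 979572.15 - 979798.39 + 7.66 - 2.11
= -220.69 mGal

-220.69


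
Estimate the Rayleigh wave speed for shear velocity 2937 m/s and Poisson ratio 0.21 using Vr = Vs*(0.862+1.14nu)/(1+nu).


Numerator factor = 0.862 + 1.14*0.21 = 1.1014
Denominator = 1 + 0.21 = 1.21
Vr = 2937 * 1.1014 / 1.21 = 2673.4 m/s

2673.4


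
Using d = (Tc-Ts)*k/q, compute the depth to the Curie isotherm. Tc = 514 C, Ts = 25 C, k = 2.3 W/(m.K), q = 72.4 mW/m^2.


T_Curie - T_surf = 514 - 25 = 489 C
Convert q to W/m^2: 72.4 mW/m^2 = 0.0724 W/m^2
d = 489 * 2.3 / 0.0724 = 15534.53 m

15534.53


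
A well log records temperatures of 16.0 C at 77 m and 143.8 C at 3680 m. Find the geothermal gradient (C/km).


dT = 143.8 - 16.0 = 127.8 C
dz = 3680 - 77 = 3603 m
gradient = dT/dz * 1000 = 127.8/3603 * 1000 = 35.4704 C/km

35.4704


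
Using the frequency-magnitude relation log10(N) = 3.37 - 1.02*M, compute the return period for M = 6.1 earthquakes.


log10(N) = 3.37 - 1.02*6.1 = -2.852
N = 10^-2.852 = 0.001406
T = 1/N = 1/0.001406 = 711.2135 years

711.2135


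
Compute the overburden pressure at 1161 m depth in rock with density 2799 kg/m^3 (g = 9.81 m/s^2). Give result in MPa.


P = rho * g * z / 1e6
= 2799 * 9.81 * 1161 / 1e6
= 31878958.59 / 1e6
= 31.879 MPa

31.879


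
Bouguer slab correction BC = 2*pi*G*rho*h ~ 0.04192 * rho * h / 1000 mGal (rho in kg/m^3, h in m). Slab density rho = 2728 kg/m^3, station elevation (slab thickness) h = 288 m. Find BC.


BC = 0.04192 * rho * h / 1000
= 0.04192 * 2728 * 288 / 1000
= 32.935 mGal

32.935


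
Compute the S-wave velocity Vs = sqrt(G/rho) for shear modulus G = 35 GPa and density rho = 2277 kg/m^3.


Convert G to Pa: G = 35e9 Pa
Compute G/rho = 35e9 / 2277 = 15371102.3276
Vs = sqrt(15371102.3276) = 3920.6 m/s

3920.6


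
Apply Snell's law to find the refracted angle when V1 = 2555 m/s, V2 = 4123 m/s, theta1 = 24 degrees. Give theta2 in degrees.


sin(theta1) = sin(24 deg) = 0.406737
sin(theta2) = V2/V1 * sin(theta1) = 4123/2555 * 0.406737 = 0.65635
theta2 = arcsin(0.65635) = 41.0221 degrees

41.0221


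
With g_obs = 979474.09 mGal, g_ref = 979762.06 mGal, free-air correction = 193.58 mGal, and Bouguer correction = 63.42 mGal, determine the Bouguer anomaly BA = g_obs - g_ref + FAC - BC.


BA = g_obs - g_ref + FAC - BC
= 979474.09 - 979762.06 + 193.58 - 63.42
= -157.81 mGal

-157.81


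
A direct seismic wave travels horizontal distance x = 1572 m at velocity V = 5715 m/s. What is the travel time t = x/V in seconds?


t = x / V
= 1572 / 5715
= 0.2751 s

0.2751


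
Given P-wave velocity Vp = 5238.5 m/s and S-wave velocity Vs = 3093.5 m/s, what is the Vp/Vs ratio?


Vp/Vs = 5238.5 / 3093.5
= 1.6934

1.6934


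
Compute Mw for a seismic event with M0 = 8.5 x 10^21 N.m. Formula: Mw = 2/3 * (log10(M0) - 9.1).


log10(M0) = log10(8.5 x 10^21) = 21.9294
Mw = 2/3 * (21.9294 - 9.1)
= 2/3 * 12.8294
= 8.55

8.55


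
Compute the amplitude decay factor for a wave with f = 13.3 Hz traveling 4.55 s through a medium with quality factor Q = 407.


pi*f*t/Q = pi*13.3*4.55/407 = 0.467109
A/A0 = exp(-0.467109) = 0.626812

0.626812


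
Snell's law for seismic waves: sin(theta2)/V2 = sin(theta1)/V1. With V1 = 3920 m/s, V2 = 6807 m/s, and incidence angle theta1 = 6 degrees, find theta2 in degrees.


sin(theta1) = sin(6 deg) = 0.104528
sin(theta2) = V2/V1 * sin(theta1) = 6807/3920 * 0.104528 = 0.181512
theta2 = arcsin(0.181512) = 10.4578 degrees

10.4578


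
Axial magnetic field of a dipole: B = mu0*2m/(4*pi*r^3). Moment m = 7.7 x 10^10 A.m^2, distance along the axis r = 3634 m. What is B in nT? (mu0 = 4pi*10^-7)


m = 7.7 x 10^10 = 77000000000 A.m^2
2m = 154000000000 A.m^2
r^3 = 3634^3 = 47990444104
B = (4pi*10^-7) * 154000000000 / (4*pi * 47990444104) * 1e9
= 193522.107461 / 603065706558.55 * 1e9
= 320.8972 nT

320.8972


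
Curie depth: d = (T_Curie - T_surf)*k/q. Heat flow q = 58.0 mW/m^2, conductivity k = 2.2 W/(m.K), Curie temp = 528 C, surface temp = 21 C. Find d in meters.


T_Curie - T_surf = 528 - 21 = 507 C
Convert q to W/m^2: 58.0 mW/m^2 = 0.058 W/m^2
d = 507 * 2.2 / 0.058 = 19231.03 m

19231.03


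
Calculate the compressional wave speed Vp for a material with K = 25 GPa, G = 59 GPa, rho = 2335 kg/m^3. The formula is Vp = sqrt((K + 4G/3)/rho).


First compute the effective modulus:
K + 4G/3 = 25e9 + 4*59e9/3 = 103666666666.67 Pa
Then divide by density:
103666666666.67 / 2335 = 44396859.3862 Pa/(kg/m^3)
Take the square root:
Vp = sqrt(44396859.3862) = 6663.1 m/s

6663.1


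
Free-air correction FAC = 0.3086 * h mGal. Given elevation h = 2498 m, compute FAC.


FAC = 0.3086 * h
= 0.3086 * 2498
= 770.8828 mGal

770.8828


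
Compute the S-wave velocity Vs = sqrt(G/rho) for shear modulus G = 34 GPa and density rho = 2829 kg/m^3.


Convert G to Pa: G = 34e9 Pa
Compute G/rho = 34e9 / 2829 = 12018381.0534
Vs = sqrt(12018381.0534) = 3466.75 m/s

3466.75


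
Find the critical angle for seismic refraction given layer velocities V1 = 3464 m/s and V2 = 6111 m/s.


V1/V2 = 3464/6111 = 0.566847
theta_c = arcsin(0.566847) = 34.5306 degrees

34.5306


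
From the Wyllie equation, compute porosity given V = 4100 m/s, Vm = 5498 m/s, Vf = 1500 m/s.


1/V - 1/Vm = 1/4100 - 1/5498 = 6.202e-05
1/Vf - 1/Vm = 1/1500 - 1/5498 = 0.00048478
phi = 6.202e-05 / 0.00048478 = 0.1279

0.1279


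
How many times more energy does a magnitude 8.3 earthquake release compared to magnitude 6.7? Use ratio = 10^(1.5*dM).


M2 - M1 = 8.3 - 6.7 = 1.6
1.5 * 1.6 = 2.4
ratio = 10^2.4 = 251.19

251.19


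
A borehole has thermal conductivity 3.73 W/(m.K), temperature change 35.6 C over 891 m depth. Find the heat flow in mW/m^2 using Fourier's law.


q = k * dT / dz * 1000
= 3.73 * 35.6 / 891 * 1000
= 0.149033 * 1000
= 149.0325 mW/m^2

149.0325


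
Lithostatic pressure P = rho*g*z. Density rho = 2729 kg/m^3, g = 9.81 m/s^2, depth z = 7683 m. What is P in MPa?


P = rho * g * z / 1e6
= 2729 * 9.81 * 7683 / 1e6
= 205685357.67 / 1e6
= 205.6854 MPa

205.6854


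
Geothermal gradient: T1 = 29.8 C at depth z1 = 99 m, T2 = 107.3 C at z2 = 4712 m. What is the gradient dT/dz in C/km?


dT = 107.3 - 29.8 = 77.5 C
dz = 4712 - 99 = 4613 m
gradient = dT/dz * 1000 = 77.5/4613 * 1000 = 16.8003 C/km

16.8003


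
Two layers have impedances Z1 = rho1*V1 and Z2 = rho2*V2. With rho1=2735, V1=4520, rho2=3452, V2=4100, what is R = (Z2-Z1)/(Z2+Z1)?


Z1 = 2735 * 4520 = 12362200
Z2 = 3452 * 4100 = 14153200
R = (14153200 - 12362200) / (14153200 + 12362200) = 1791000 / 26515400 = 0.0675

0.0675


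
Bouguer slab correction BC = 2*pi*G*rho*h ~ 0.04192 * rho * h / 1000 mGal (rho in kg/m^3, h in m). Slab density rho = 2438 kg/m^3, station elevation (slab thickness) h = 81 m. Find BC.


BC = 0.04192 * rho * h / 1000
= 0.04192 * 2438 * 81 / 1000
= 8.2783 mGal

8.2783


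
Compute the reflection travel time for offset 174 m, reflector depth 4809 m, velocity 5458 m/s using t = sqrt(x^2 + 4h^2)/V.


x^2 + 4h^2 = 174^2 + 4*4809^2 = 30276 + 92505924 = 92536200
sqrt(92536200) = 9619.5738
t = 9619.5738 / 5458 = 1.7625 s

1.7625


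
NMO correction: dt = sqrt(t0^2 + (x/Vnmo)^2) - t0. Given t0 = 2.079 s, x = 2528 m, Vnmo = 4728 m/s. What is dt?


x/Vnmo = 2528/4728 = 0.534687
(x/Vnmo)^2 = 0.28589
t0^2 = 4.322241
sqrt(4.322241 + 0.28589) = 2.146656
dt = 2.146656 - 2.079 = 0.067656

0.067656


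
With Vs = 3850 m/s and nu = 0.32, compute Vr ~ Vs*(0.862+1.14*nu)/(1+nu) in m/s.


Numerator factor = 0.862 + 1.14*0.32 = 1.2268
Denominator = 1 + 0.32 = 1.32
Vr = 3850 * 1.2268 / 1.32 = 3578.17 m/s

3578.17


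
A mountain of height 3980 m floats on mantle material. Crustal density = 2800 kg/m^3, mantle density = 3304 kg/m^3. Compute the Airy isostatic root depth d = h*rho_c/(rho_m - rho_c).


rho_m - rho_c = 3304 - 2800 = 504
d = 3980 * 2800 / 504
= 11144000 / 504
= 22111.11 m

22111.11


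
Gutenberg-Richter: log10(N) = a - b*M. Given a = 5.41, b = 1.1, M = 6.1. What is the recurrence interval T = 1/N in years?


log10(N) = 5.41 - 1.1*6.1 = -1.3
N = 10^-1.3 = 0.050119
T = 1/N = 1/0.050119 = 19.9526 years

19.9526


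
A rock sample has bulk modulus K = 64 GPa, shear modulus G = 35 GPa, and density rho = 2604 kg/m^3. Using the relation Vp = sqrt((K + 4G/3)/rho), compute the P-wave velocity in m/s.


First compute the effective modulus:
K + 4G/3 = 64e9 + 4*35e9/3 = 110666666666.67 Pa
Then divide by density:
110666666666.67 / 2604 = 42498719.9181 Pa/(kg/m^3)
Take the square root:
Vp = sqrt(42498719.9181) = 6519.1 m/s

6519.1


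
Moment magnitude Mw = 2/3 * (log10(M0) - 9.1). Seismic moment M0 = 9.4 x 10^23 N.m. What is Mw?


log10(M0) = log10(9.4 x 10^23) = 23.9731
Mw = 2/3 * (23.9731 - 9.1)
= 2/3 * 14.8731
= 9.92

9.92


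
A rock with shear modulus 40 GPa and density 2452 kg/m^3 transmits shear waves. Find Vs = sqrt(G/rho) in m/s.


Convert G to Pa: G = 40e9 Pa
Compute G/rho = 40e9 / 2452 = 16313213.7031
Vs = sqrt(16313213.7031) = 4038.96 m/s

4038.96


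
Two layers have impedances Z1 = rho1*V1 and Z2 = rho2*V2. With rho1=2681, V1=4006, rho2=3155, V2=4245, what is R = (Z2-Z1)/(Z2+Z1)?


Z1 = 2681 * 4006 = 10740086
Z2 = 3155 * 4245 = 13392975
R = (13392975 - 10740086) / (13392975 + 10740086) = 2652889 / 24133061 = 0.1099

0.1099


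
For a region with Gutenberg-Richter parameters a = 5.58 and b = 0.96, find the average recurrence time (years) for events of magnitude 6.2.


log10(N) = 5.58 - 0.96*6.2 = -0.372
N = 10^-0.372 = 0.42462
T = 1/N = 1/0.42462 = 2.355 years

2.355


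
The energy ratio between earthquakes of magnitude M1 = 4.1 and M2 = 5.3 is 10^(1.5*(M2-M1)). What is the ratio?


M2 - M1 = 5.3 - 4.1 = 1.2
1.5 * 1.2 = 1.8
ratio = 10^1.8 = 63.1

63.1


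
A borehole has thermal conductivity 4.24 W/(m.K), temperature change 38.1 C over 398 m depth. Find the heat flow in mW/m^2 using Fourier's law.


q = k * dT / dz * 1000
= 4.24 * 38.1 / 398 * 1000
= 0.405889 * 1000
= 405.8894 mW/m^2

405.8894


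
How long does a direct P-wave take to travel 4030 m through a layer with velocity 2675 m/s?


t = x / V
= 4030 / 2675
= 1.5065 s

1.5065


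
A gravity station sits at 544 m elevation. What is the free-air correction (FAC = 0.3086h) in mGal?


FAC = 0.3086 * h
= 0.3086 * 544
= 167.8784 mGal

167.8784


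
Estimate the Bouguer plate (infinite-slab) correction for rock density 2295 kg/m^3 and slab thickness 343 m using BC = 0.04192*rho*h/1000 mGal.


BC = 0.04192 * rho * h / 1000
= 0.04192 * 2295 * 343 / 1000
= 32.9988 mGal

32.9988


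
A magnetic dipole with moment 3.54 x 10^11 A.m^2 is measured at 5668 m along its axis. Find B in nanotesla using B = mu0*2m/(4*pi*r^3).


m = 3.54 x 10^11 = 354000000000 A.m^2
2m = 708000000000 A.m^2
r^3 = 5668^3 = 182091437632
B = (4pi*10^-7) * 708000000000 / (4*pi * 182091437632) * 1e9
= 889699.039497 / 2288228490985.18 * 1e9
= 388.8156 nT

388.8156


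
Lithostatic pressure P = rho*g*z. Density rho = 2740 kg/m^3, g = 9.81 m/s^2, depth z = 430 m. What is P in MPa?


P = rho * g * z / 1e6
= 2740 * 9.81 * 430 / 1e6
= 11558142.0 / 1e6
= 11.5581 MPa

11.5581


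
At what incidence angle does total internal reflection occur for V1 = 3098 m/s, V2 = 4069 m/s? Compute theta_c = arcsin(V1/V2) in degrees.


V1/V2 = 3098/4069 = 0.761366
theta_c = arcsin(0.761366) = 49.5848 degrees

49.5848


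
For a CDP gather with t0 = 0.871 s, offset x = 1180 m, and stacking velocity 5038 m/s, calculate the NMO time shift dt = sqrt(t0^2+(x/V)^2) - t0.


x/Vnmo = 1180/5038 = 0.23422
(x/Vnmo)^2 = 0.054859
t0^2 = 0.758641
sqrt(0.758641 + 0.054859) = 0.901942
dt = 0.901942 - 0.871 = 0.030942

0.030942


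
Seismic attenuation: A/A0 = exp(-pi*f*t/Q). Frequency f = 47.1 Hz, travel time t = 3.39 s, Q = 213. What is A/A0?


pi*f*t/Q = pi*47.1*3.39/213 = 2.355
A/A0 = exp(-2.355) = 0.094894

0.094894


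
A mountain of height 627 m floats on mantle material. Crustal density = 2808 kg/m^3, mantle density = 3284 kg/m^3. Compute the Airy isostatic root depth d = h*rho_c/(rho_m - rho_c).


rho_m - rho_c = 3284 - 2808 = 476
d = 627 * 2808 / 476
= 1760616 / 476
= 3698.77 m

3698.77


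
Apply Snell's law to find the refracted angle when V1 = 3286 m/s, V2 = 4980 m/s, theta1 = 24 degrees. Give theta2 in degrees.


sin(theta1) = sin(24 deg) = 0.406737
sin(theta2) = V2/V1 * sin(theta1) = 4980/3286 * 0.406737 = 0.616418
theta2 = arcsin(0.616418) = 38.055 degrees

38.055


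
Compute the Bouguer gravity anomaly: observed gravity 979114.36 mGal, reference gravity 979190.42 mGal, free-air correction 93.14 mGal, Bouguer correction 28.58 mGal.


BA = g_obs - g_ref + FAC - BC
= 979114.36 - 979190.42 + 93.14 - 28.58
= -11.5 mGal

-11.5


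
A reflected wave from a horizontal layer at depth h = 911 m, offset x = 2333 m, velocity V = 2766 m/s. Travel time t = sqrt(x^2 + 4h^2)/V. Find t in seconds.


x^2 + 4h^2 = 2333^2 + 4*911^2 = 5442889 + 3319684 = 8762573
sqrt(8762573) = 2960.1644
t = 2960.1644 / 2766 = 1.0702 s

1.0702


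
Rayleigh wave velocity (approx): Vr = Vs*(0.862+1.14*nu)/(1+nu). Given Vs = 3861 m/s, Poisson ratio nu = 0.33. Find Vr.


Numerator factor = 0.862 + 1.14*0.33 = 1.2382
Denominator = 1 + 0.33 = 1.33
Vr = 3861 * 1.2382 / 1.33 = 3594.5 m/s

3594.5


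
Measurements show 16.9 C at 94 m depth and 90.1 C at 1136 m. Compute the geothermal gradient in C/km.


dT = 90.1 - 16.9 = 73.2 C
dz = 1136 - 94 = 1042 m
gradient = dT/dz * 1000 = 73.2/1042 * 1000 = 70.2495 C/km

70.2495


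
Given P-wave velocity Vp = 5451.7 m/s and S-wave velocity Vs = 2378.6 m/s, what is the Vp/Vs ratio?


Vp/Vs = 5451.7 / 2378.6
= 2.292

2.292


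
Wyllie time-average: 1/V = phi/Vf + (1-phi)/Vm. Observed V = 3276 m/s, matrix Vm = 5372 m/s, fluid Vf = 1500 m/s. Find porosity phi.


1/V - 1/Vm = 1/3276 - 1/5372 = 0.0001191
1/Vf - 1/Vm = 1/1500 - 1/5372 = 0.00048052
phi = 0.0001191 / 0.00048052 = 0.2479

0.2479


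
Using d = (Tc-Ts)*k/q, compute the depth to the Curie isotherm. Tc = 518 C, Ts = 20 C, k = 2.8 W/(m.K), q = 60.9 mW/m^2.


T_Curie - T_surf = 518 - 20 = 498 C
Convert q to W/m^2: 60.9 mW/m^2 = 0.0609 W/m^2
d = 498 * 2.8 / 0.0609 = 22896.55 m

22896.55


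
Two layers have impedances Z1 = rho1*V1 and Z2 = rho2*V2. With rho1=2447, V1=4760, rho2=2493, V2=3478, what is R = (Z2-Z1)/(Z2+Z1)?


Z1 = 2447 * 4760 = 11647720
Z2 = 2493 * 3478 = 8670654
R = (8670654 - 11647720) / (8670654 + 11647720) = -2977066 / 20318374 = -0.1465

-0.1465


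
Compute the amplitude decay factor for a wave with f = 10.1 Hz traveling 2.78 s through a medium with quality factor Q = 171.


pi*f*t/Q = pi*10.1*2.78/171 = 0.515846
A/A0 = exp(-0.515846) = 0.596995

0.596995


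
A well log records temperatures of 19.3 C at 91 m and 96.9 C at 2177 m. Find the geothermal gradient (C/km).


dT = 96.9 - 19.3 = 77.6 C
dz = 2177 - 91 = 2086 m
gradient = dT/dz * 1000 = 77.6/2086 * 1000 = 37.2004 C/km

37.2004


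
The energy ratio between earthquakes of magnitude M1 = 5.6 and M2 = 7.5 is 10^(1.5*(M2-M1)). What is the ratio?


M2 - M1 = 7.5 - 5.6 = 1.9
1.5 * 1.9 = 2.85
ratio = 10^2.85 = 707.95

707.95


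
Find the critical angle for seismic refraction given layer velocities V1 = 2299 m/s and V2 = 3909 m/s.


V1/V2 = 2299/3909 = 0.58813
theta_c = arcsin(0.58813) = 36.0244 degrees

36.0244


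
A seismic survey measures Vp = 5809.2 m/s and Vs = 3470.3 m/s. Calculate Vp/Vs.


Vp/Vs = 5809.2 / 3470.3
= 1.674

1.674


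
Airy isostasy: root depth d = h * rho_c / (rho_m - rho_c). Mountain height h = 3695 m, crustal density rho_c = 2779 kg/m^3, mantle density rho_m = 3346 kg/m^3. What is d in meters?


rho_m - rho_c = 3346 - 2779 = 567
d = 3695 * 2779 / 567
= 10268405 / 567
= 18110.06 m

18110.06


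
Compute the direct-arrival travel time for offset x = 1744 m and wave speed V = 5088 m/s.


t = x / V
= 1744 / 5088
= 0.3428 s

0.3428


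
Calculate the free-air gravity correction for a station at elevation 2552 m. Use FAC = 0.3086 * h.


FAC = 0.3086 * h
= 0.3086 * 2552
= 787.5472 mGal

787.5472


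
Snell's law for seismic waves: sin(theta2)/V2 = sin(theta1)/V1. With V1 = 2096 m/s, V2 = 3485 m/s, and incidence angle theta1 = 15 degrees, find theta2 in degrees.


sin(theta1) = sin(15 deg) = 0.258819
sin(theta2) = V2/V1 * sin(theta1) = 3485/2096 * 0.258819 = 0.430336
theta2 = arcsin(0.430336) = 25.4889 degrees

25.4889


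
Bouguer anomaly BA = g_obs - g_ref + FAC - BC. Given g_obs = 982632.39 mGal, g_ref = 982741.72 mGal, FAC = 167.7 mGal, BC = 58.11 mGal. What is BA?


BA = g_obs - g_ref + FAC - BC
= 982632.39 - 982741.72 + 167.7 - 58.11
= 0.26 mGal

0.26


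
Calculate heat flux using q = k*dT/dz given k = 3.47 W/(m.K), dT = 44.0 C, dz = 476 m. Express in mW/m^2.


q = k * dT / dz * 1000
= 3.47 * 44.0 / 476 * 1000
= 0.320756 * 1000
= 320.7563 mW/m^2

320.7563


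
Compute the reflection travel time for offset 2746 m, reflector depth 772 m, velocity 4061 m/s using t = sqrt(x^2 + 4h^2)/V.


x^2 + 4h^2 = 2746^2 + 4*772^2 = 7540516 + 2383936 = 9924452
sqrt(9924452) = 3150.3098
t = 3150.3098 / 4061 = 0.7757 s

0.7757


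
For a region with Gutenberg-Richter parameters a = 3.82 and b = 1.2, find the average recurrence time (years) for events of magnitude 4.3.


log10(N) = 3.82 - 1.2*4.3 = -1.34
N = 10^-1.34 = 0.045709
T = 1/N = 1/0.045709 = 21.8776 years

21.8776


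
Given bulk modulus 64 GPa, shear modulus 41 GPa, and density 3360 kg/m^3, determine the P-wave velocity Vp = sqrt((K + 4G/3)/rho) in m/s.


First compute the effective modulus:
K + 4G/3 = 64e9 + 4*41e9/3 = 118666666666.67 Pa
Then divide by density:
118666666666.67 / 3360 = 35317460.3175 Pa/(kg/m^3)
Take the square root:
Vp = sqrt(35317460.3175) = 5942.85 m/s

5942.85


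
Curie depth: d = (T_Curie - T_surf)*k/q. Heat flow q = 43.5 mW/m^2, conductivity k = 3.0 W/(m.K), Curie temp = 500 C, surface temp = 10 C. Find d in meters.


T_Curie - T_surf = 500 - 10 = 490 C
Convert q to W/m^2: 43.5 mW/m^2 = 0.0435 W/m^2
d = 490 * 3.0 / 0.0435 = 33793.1 m

33793.1


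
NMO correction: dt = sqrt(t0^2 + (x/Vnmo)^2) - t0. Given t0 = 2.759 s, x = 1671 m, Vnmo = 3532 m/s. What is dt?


x/Vnmo = 1671/3532 = 0.473103
(x/Vnmo)^2 = 0.223827
t0^2 = 7.612081
sqrt(7.612081 + 0.223827) = 2.799269
dt = 2.799269 - 2.759 = 0.040269

0.040269


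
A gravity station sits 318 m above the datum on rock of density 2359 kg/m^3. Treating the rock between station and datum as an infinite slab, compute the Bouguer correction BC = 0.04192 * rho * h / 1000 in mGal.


BC = 0.04192 * rho * h / 1000
= 0.04192 * 2359 * 318 / 1000
= 31.4468 mGal

31.4468


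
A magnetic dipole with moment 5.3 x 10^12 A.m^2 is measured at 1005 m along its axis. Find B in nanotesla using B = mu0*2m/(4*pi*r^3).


m = 5.3 x 10^12 = 5300000000000 A.m^2
2m = 10600000000000 A.m^2
r^3 = 1005^3 = 1015075125
B = (4pi*10^-7) * 10600000000000 / (4*pi * 1015075125) * 1e9
= 13320352.851221 / 12755810222.17 * 1e9
= 1044257.6849 nT

1044257.6849


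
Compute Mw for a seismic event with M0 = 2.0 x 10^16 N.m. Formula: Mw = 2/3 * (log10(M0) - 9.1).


log10(M0) = log10(2.0 x 10^16) = 16.301
Mw = 2/3 * (16.301 - 9.1)
= 2/3 * 7.201
= 4.8

4.8


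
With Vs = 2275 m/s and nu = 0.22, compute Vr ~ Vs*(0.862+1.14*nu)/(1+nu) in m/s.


Numerator factor = 0.862 + 1.14*0.22 = 1.1128
Denominator = 1 + 0.22 = 1.22
Vr = 2275 * 1.1128 / 1.22 = 2075.1 m/s

2075.1


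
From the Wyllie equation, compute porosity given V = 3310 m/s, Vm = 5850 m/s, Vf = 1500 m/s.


1/V - 1/Vm = 1/3310 - 1/5850 = 0.00013117
1/Vf - 1/Vm = 1/1500 - 1/5850 = 0.00049573
phi = 0.00013117 / 0.00049573 = 0.2646

0.2646


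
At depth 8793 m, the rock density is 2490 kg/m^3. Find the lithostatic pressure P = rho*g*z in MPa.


P = rho * g * z / 1e6
= 2490 * 9.81 * 8793 / 1e6
= 214785731.7 / 1e6
= 214.7857 MPa

214.7857


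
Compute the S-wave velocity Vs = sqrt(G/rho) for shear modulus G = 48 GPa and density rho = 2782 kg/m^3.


Convert G to Pa: G = 48e9 Pa
Compute G/rho = 48e9 / 2782 = 17253774.2631
Vs = sqrt(17253774.2631) = 4153.77 m/s

4153.77


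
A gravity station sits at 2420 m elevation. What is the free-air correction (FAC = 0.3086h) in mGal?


FAC = 0.3086 * h
= 0.3086 * 2420
= 746.812 mGal

746.812


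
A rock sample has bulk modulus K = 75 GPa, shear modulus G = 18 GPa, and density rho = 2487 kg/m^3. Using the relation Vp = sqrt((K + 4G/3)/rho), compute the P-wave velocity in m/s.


First compute the effective modulus:
K + 4G/3 = 75e9 + 4*18e9/3 = 99000000000.0 Pa
Then divide by density:
99000000000.0 / 2487 = 39806996.3812 Pa/(kg/m^3)
Take the square root:
Vp = sqrt(39806996.3812) = 6309.28 m/s

6309.28


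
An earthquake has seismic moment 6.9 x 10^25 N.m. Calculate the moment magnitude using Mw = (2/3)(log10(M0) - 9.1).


log10(M0) = log10(6.9 x 10^25) = 25.8388
Mw = 2/3 * (25.8388 - 9.1)
= 2/3 * 16.7388
= 11.16

11.16


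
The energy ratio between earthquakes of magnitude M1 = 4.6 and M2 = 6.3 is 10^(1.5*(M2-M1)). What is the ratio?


M2 - M1 = 6.3 - 4.6 = 1.7
1.5 * 1.7 = 2.55
ratio = 10^2.55 = 354.81

354.81


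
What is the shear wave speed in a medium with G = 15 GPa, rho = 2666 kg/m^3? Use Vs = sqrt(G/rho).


Convert G to Pa: G = 15e9 Pa
Compute G/rho = 15e9 / 2666 = 5626406.6017
Vs = sqrt(5626406.6017) = 2372.0 m/s

2372.0


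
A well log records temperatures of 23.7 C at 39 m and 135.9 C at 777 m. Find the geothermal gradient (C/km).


dT = 135.9 - 23.7 = 112.2 C
dz = 777 - 39 = 738 m
gradient = dT/dz * 1000 = 112.2/738 * 1000 = 152.0325 C/km

152.0325


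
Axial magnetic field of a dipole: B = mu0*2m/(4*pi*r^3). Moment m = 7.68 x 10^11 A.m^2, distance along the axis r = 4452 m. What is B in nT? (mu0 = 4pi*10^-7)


m = 7.68 x 10^11 = 768000000000 A.m^2
2m = 1536000000000 A.m^2
r^3 = 4452^3 = 88239993408
B = (4pi*10^-7) * 1536000000000 / (4*pi * 88239993408) * 1e9
= 1930194.526366 / 1108856460173.54 * 1e9
= 1740.7073 nT

1740.7073


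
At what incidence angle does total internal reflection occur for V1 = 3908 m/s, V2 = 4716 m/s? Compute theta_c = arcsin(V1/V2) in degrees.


V1/V2 = 3908/4716 = 0.828668
theta_c = arcsin(0.828668) = 55.9622 degrees

55.9622


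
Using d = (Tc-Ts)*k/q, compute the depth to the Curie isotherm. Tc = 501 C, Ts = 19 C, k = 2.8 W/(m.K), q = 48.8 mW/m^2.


T_Curie - T_surf = 501 - 19 = 482 C
Convert q to W/m^2: 48.8 mW/m^2 = 0.0488 W/m^2
d = 482 * 2.8 / 0.0488 = 27655.74 m

27655.74


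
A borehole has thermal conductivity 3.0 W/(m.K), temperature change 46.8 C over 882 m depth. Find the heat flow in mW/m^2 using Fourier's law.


q = k * dT / dz * 1000
= 3.0 * 46.8 / 882 * 1000
= 0.159184 * 1000
= 159.1837 mW/m^2

159.1837


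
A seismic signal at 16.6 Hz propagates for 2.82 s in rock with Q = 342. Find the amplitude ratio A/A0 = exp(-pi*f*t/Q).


pi*f*t/Q = pi*16.6*2.82/342 = 0.430012
A/A0 = exp(-0.430012) = 0.650501

0.650501


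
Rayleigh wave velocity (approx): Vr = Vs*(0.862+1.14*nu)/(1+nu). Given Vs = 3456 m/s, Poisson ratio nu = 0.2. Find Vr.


Numerator factor = 0.862 + 1.14*0.2 = 1.09
Denominator = 1 + 0.2 = 1.2
Vr = 3456 * 1.09 / 1.2 = 3139.2 m/s

3139.2


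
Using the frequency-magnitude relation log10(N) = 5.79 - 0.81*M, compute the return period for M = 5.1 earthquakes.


log10(N) = 5.79 - 0.81*5.1 = 1.659
N = 10^1.659 = 45.603692
T = 1/N = 1/45.603692 = 0.0219 years

0.0219


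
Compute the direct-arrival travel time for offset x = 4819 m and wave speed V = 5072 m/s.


t = x / V
= 4819 / 5072
= 0.9501 s

0.9501


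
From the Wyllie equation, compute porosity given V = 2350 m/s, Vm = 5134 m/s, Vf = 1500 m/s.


1/V - 1/Vm = 1/2350 - 1/5134 = 0.00023075
1/Vf - 1/Vm = 1/1500 - 1/5134 = 0.00047189
phi = 0.00023075 / 0.00047189 = 0.489

0.489


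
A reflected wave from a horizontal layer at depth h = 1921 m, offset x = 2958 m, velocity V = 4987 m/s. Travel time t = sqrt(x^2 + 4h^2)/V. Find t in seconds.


x^2 + 4h^2 = 2958^2 + 4*1921^2 = 8749764 + 14760964 = 23510728
sqrt(23510728) = 4848.7862
t = 4848.7862 / 4987 = 0.9723 s

0.9723


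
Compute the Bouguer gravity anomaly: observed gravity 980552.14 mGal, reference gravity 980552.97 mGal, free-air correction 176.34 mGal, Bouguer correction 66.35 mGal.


BA = g_obs - g_ref + FAC - BC
= 980552.14 - 980552.97 + 176.34 - 66.35
= 109.16 mGal

109.16


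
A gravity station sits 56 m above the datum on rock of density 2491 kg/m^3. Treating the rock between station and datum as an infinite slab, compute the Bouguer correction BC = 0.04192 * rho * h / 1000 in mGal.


BC = 0.04192 * rho * h / 1000
= 0.04192 * 2491 * 56 / 1000
= 5.8477 mGal

5.8477


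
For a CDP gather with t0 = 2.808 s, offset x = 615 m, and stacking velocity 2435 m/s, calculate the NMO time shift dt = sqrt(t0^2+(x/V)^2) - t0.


x/Vnmo = 615/2435 = 0.252567
(x/Vnmo)^2 = 0.06379
t0^2 = 7.884864
sqrt(7.884864 + 0.06379) = 2.819336
dt = 2.819336 - 2.808 = 0.011336

0.011336


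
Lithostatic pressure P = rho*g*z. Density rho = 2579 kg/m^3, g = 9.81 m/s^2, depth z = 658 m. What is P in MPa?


P = rho * g * z / 1e6
= 2579 * 9.81 * 658 / 1e6
= 16647393.42 / 1e6
= 16.6474 MPa

16.6474


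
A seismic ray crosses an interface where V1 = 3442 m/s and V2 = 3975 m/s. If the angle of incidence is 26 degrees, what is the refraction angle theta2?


sin(theta1) = sin(26 deg) = 0.438371
sin(theta2) = V2/V1 * sin(theta1) = 3975/3442 * 0.438371 = 0.506254
theta2 = arcsin(0.506254) = 30.4146 degrees

30.4146


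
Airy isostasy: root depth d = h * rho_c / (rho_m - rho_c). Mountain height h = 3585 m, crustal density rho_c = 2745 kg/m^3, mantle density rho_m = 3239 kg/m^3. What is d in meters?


rho_m - rho_c = 3239 - 2745 = 494
d = 3585 * 2745 / 494
= 9840825 / 494
= 19920.7 m

19920.7


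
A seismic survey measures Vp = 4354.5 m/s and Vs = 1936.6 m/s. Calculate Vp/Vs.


Vp/Vs = 4354.5 / 1936.6
= 2.2485

2.2485


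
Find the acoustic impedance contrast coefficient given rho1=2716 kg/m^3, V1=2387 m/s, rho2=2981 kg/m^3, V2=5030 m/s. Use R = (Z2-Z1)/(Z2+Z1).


Z1 = 2716 * 2387 = 6483092
Z2 = 2981 * 5030 = 14994430
R = (14994430 - 6483092) / (14994430 + 6483092) = 8511338 / 21477522 = 0.3963

0.3963


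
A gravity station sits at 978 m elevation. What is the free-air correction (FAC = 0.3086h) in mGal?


FAC = 0.3086 * h
= 0.3086 * 978
= 301.8108 mGal

301.8108


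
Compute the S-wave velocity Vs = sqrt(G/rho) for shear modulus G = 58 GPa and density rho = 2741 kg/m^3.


Convert G to Pa: G = 58e9 Pa
Compute G/rho = 58e9 / 2741 = 21160160.5254
Vs = sqrt(21160160.5254) = 4600.02 m/s

4600.02


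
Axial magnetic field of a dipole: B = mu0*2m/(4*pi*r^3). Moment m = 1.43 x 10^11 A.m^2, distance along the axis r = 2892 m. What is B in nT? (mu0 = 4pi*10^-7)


m = 1.43 x 10^11 = 143000000000 A.m^2
2m = 286000000000 A.m^2
r^3 = 2892^3 = 24187716288
B = (4pi*10^-7) * 286000000000 / (4*pi * 24187716288) * 1e9
= 359398.199571 / 303951807189.98 * 1e9
= 1182.4184 nT

1182.4184


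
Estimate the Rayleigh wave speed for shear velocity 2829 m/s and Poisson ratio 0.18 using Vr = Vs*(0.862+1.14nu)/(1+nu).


Numerator factor = 0.862 + 1.14*0.18 = 1.0672
Denominator = 1 + 0.18 = 1.18
Vr = 2829 * 1.0672 / 1.18 = 2558.57 m/s

2558.57


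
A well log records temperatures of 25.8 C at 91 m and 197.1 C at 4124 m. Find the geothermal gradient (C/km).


dT = 197.1 - 25.8 = 171.3 C
dz = 4124 - 91 = 4033 m
gradient = dT/dz * 1000 = 171.3/4033 * 1000 = 42.4746 C/km

42.4746


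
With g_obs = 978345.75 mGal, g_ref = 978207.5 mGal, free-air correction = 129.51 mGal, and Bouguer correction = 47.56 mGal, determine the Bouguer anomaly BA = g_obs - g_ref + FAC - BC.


BA = g_obs - g_ref + FAC - BC
= 978345.75 - 978207.5 + 129.51 - 47.56
= 220.2 mGal

220.2


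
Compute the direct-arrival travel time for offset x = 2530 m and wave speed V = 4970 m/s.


t = x / V
= 2530 / 4970
= 0.5091 s

0.5091


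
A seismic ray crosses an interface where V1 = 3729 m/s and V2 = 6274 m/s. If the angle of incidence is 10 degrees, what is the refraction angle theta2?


sin(theta1) = sin(10 deg) = 0.173648
sin(theta2) = V2/V1 * sin(theta1) = 6274/3729 * 0.173648 = 0.292161
theta2 = arcsin(0.292161) = 16.9874 degrees

16.9874


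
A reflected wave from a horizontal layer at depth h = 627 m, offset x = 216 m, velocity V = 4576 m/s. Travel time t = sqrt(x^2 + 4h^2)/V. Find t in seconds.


x^2 + 4h^2 = 216^2 + 4*627^2 = 46656 + 1572516 = 1619172
sqrt(1619172) = 1272.4669
t = 1272.4669 / 4576 = 0.2781 s

0.2781


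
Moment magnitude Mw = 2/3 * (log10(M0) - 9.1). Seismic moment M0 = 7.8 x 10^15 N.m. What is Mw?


log10(M0) = log10(7.8 x 10^15) = 15.8921
Mw = 2/3 * (15.8921 - 9.1)
= 2/3 * 6.7921
= 4.53

4.53


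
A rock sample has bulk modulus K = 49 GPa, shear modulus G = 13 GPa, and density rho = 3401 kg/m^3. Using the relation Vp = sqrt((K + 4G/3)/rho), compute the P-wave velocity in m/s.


First compute the effective modulus:
K + 4G/3 = 49e9 + 4*13e9/3 = 66333333333.33 Pa
Then divide by density:
66333333333.33 / 3401 = 19504067.4311 Pa/(kg/m^3)
Take the square root:
Vp = sqrt(19504067.4311) = 4416.34 m/s

4416.34


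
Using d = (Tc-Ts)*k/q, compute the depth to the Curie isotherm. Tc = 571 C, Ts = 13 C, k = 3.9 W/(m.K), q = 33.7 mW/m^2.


T_Curie - T_surf = 571 - 13 = 558 C
Convert q to W/m^2: 33.7 mW/m^2 = 0.0337 W/m^2
d = 558 * 3.9 / 0.0337 = 64575.67 m

64575.67


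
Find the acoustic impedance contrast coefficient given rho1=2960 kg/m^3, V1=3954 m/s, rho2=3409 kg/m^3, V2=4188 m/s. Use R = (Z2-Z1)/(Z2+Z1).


Z1 = 2960 * 3954 = 11703840
Z2 = 3409 * 4188 = 14276892
R = (14276892 - 11703840) / (14276892 + 11703840) = 2573052 / 25980732 = 0.099

0.099


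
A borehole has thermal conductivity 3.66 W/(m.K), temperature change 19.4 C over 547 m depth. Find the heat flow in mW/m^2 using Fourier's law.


q = k * dT / dz * 1000
= 3.66 * 19.4 / 547 * 1000
= 0.129806 * 1000
= 129.8062 mW/m^2

129.8062


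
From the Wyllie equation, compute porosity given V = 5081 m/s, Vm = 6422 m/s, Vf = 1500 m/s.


1/V - 1/Vm = 1/5081 - 1/6422 = 4.11e-05
1/Vf - 1/Vm = 1/1500 - 1/6422 = 0.00051095
phi = 4.11e-05 / 0.00051095 = 0.0804

0.0804


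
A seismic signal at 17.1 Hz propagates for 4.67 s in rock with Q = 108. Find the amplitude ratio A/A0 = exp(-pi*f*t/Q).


pi*f*t/Q = pi*17.1*4.67/108 = 2.322946
A/A0 = exp(-2.322946) = 0.097985

0.097985


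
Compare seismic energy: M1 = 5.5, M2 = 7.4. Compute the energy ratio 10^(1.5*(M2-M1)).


M2 - M1 = 7.4 - 5.5 = 1.9
1.5 * 1.9 = 2.85
ratio = 10^2.85 = 707.95

707.95


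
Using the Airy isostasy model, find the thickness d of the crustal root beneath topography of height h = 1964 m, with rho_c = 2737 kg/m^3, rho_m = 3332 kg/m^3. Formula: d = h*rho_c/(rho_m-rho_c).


rho_m - rho_c = 3332 - 2737 = 595
d = 1964 * 2737 / 595
= 5375468 / 595
= 9034.4 m

9034.4


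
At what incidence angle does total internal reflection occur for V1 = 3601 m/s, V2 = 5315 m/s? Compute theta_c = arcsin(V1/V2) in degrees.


V1/V2 = 3601/5315 = 0.677516
theta_c = arcsin(0.677516) = 42.6499 degrees

42.6499


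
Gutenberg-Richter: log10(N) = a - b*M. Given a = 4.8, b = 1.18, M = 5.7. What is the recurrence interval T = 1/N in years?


log10(N) = 4.8 - 1.18*5.7 = -1.926
N = 10^-1.926 = 0.011858
T = 1/N = 1/0.011858 = 84.3335 years

84.3335


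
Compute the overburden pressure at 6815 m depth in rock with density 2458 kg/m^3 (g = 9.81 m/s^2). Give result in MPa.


P = rho * g * z / 1e6
= 2458 * 9.81 * 6815 / 1e6
= 164329958.7 / 1e6
= 164.33 MPa

164.33


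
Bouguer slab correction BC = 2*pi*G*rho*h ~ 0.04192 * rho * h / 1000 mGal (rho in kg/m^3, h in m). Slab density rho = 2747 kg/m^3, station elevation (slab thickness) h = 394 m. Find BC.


BC = 0.04192 * rho * h / 1000
= 0.04192 * 2747 * 394 / 1000
= 45.3708 mGal

45.3708


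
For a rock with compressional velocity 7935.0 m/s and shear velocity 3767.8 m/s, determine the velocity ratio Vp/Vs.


Vp/Vs = 7935.0 / 3767.8
= 2.106

2.106


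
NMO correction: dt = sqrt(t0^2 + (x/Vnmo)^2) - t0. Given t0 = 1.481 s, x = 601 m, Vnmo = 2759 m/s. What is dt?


x/Vnmo = 601/2759 = 0.217833
(x/Vnmo)^2 = 0.047451
t0^2 = 2.193361
sqrt(2.193361 + 0.047451) = 1.496934
dt = 1.496934 - 1.481 = 0.015934

0.015934


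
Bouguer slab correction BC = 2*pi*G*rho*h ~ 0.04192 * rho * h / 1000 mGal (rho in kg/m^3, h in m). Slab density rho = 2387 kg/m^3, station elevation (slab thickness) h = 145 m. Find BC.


BC = 0.04192 * rho * h / 1000
= 0.04192 * 2387 * 145 / 1000
= 14.5091 mGal

14.5091


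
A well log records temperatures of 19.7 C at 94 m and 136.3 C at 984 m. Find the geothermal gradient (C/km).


dT = 136.3 - 19.7 = 116.6 C
dz = 984 - 94 = 890 m
gradient = dT/dz * 1000 = 116.6/890 * 1000 = 131.0112 C/km

131.0112


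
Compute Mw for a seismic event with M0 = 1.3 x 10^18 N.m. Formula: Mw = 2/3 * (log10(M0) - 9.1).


log10(M0) = log10(1.3 x 10^18) = 18.1139
Mw = 2/3 * (18.1139 - 9.1)
= 2/3 * 9.0139
= 6.01

6.01


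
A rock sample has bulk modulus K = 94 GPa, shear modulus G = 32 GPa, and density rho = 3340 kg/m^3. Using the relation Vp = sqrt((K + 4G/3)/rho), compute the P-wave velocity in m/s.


First compute the effective modulus:
K + 4G/3 = 94e9 + 4*32e9/3 = 136666666666.67 Pa
Then divide by density:
136666666666.67 / 3340 = 40918163.6727 Pa/(kg/m^3)
Take the square root:
Vp = sqrt(40918163.6727) = 6396.73 m/s

6396.73


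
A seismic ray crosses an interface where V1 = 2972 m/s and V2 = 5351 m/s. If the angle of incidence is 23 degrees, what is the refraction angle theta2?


sin(theta1) = sin(23 deg) = 0.390731
sin(theta2) = V2/V1 * sin(theta1) = 5351/2972 * 0.390731 = 0.7035
theta2 = arcsin(0.7035) = 44.7085 degrees

44.7085


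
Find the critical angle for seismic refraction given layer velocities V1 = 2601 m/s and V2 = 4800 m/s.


V1/V2 = 2601/4800 = 0.541875
theta_c = arcsin(0.541875) = 32.8114 degrees

32.8114


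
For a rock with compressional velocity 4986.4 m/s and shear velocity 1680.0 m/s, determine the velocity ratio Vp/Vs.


Vp/Vs = 4986.4 / 1680.0
= 2.9681

2.9681


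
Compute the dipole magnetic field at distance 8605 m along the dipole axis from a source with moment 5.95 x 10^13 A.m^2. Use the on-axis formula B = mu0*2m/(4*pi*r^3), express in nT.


m = 5.95 x 10^13 = 59500000000000 A.m^2
2m = 119000000000000 A.m^2
r^3 = 8605^3 = 637166045125
B = (4pi*10^-7) * 119000000000000 / (4*pi * 637166045125) * 1e9
= 149539810.310874 / 8006864665926.25 * 1e9
= 18676.4503 nT

18676.4503


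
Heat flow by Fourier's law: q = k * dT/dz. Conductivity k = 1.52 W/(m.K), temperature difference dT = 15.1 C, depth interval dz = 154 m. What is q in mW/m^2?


q = k * dT / dz * 1000
= 1.52 * 15.1 / 154 * 1000
= 0.149039 * 1000
= 149.039 mW/m^2

149.039


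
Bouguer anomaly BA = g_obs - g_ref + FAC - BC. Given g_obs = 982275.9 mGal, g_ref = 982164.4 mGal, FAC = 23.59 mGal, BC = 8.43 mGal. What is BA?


BA = g_obs - g_ref + FAC - BC
= 982275.9 - 982164.4 + 23.59 - 8.43
= 126.66 mGal

126.66


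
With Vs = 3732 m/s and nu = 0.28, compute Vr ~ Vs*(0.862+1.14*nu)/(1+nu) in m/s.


Numerator factor = 0.862 + 1.14*0.28 = 1.1812
Denominator = 1 + 0.28 = 1.28
Vr = 3732 * 1.1812 / 1.28 = 3443.94 m/s

3443.94


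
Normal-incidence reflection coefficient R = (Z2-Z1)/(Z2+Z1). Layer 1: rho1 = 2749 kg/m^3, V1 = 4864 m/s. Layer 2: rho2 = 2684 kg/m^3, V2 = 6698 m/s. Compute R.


Z1 = 2749 * 4864 = 13371136
Z2 = 2684 * 6698 = 17977432
R = (17977432 - 13371136) / (17977432 + 13371136) = 4606296 / 31348568 = 0.1469

0.1469


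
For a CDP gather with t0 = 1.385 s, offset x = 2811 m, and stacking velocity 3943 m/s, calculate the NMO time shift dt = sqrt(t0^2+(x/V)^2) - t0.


x/Vnmo = 2811/3943 = 0.712909
(x/Vnmo)^2 = 0.508239
t0^2 = 1.918225
sqrt(1.918225 + 0.508239) = 1.557711
dt = 1.557711 - 1.385 = 0.172711

0.172711


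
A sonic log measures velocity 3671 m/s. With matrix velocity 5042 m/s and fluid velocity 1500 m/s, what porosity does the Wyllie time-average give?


1/V - 1/Vm = 1/3671 - 1/5042 = 7.407e-05
1/Vf - 1/Vm = 1/1500 - 1/5042 = 0.00046833
phi = 7.407e-05 / 0.00046833 = 0.1582

0.1582


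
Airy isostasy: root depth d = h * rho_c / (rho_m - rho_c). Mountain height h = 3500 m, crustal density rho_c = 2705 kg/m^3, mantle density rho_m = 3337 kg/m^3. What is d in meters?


rho_m - rho_c = 3337 - 2705 = 632
d = 3500 * 2705 / 632
= 9467500 / 632
= 14980.22 m

14980.22


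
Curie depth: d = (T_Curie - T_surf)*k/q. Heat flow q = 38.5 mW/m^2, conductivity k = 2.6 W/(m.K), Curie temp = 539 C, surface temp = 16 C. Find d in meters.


T_Curie - T_surf = 539 - 16 = 523 C
Convert q to W/m^2: 38.5 mW/m^2 = 0.0385 W/m^2
d = 523 * 2.6 / 0.0385 = 35319.48 m

35319.48


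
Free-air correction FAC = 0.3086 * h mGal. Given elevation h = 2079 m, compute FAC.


FAC = 0.3086 * h
= 0.3086 * 2079
= 641.5794 mGal

641.5794
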